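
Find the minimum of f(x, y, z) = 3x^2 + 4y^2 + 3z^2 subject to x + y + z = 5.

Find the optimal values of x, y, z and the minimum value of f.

Using Lagrange multipliers on f = 3x^2 + 4y^2 + 3z^2 with constraint x + y + z = 5:
Conditions: 2*3*x = lambda, 2*4*y = lambda, 2*3*z = lambda
So x = lambda/6, y = lambda/8, z = lambda/6
Substituting into constraint: lambda * (11/24) = 5
lambda = 120/11
x = 20/11, y = 15/11, z = 20/11
Minimum value = 300/11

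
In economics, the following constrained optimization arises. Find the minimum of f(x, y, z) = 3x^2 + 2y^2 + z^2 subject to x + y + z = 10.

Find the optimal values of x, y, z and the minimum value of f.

Using Lagrange multipliers on f = 3x^2 + 2y^2 + z^2 with constraint x + y + z = 10:
Conditions: 2*3*x = lambda, 2*2*y = lambda, 2*1*z = lambda
So x = lambda/6, y = lambda/4, z = lambda/2
Substituting into constraint: lambda * (11/12) = 10
lambda = 120/11
x = 20/11, y = 30/11, z = 60/11
Minimum value = 600/11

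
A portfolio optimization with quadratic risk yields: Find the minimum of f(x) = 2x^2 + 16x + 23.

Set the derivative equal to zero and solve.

f(x) = 2x^2 + 16x + 23
f'(x) = 4x + (16) = 0
x = -16/4 = -4
f(-4) = -9
Since f''(x) = 4 > 0, this is a minimum.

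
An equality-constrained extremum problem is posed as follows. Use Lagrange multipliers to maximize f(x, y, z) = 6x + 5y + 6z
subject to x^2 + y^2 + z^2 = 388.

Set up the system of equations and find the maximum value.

Lagrange conditions: 6 = 2*lambda*x, 5 = 2*lambda*y, 6 = 2*lambda*z
So x:6 = y:5 = z:6, i.e. x = 6t, y = 5t, z = 6t
Constraint: t^2*(6^2 + 5^2 + 6^2) = 388
  t^2 * 97 = 388  =>  t = sqrt(4)
Maximum = 6*6t + 5*5t + 6*6t = 97*sqrt(4) = 194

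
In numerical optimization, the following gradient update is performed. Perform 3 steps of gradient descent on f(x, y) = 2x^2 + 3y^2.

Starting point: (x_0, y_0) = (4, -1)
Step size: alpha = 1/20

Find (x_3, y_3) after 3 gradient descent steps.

f(x,y) = 2x^2 + 3y^2
grad_x = 4x + 0y, grad_y = 6y + 0x
Step 1: grad = (16, -6), (16/5, -7/10)
Step 2: grad = (64/5, -21/5), (64/25, -49/100)
Step 3: grad = (256/25, -147/50), (256/125, -343/1000)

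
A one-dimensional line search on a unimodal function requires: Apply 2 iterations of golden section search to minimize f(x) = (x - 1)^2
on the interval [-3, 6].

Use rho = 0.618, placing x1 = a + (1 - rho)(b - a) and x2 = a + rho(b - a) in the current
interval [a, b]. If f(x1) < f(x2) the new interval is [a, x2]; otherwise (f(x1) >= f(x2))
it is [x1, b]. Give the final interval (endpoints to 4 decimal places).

Golden section search for min of f(x) = (x - 1)^2 on [-3, 6].
Each step: x1 = a + (1 - rho)(b - a), x2 = a + rho(b - a); if f(x1) < f(x2) keep [a, x2], otherwise keep [x1, b].
Step 1: [-3.0000, 6.0000], x1=0.4380 (f=0.3158), x2=2.5620 (f=2.4398); f(x1) < f(x2) => keep [-3.0000, 2.5620]
Step 2: [-3.0000, 2.5620], x1=-0.8753 (f=3.5168), x2=0.4373 (f=0.3166); f(x1) > f(x2) => keep [-0.8753, 2.5620]
Final interval: [-0.8753, 2.5620]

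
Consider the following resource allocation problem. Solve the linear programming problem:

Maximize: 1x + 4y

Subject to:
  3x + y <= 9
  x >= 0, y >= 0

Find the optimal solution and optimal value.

The feasible region has vertices at [(0, 0), (3, 0), (0, 9)].
Checking objective 1x + 4y at each vertex:
  (0, 0): 1*0 + 4*0 = 0
  (3, 0): 1*3 + 4*0 = 3
  (0, 9): 1*0 + 4*9 = 36
Maximum is 36 at (0, 9).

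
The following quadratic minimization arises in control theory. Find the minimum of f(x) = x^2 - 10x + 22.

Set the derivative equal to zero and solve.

f(x) = x^2 - 10x + 22
f'(x) = 2x + (-10) = 0
x = 10/2 = 5
f(5) = -3
Since f''(x) = 2 > 0, this is a minimum.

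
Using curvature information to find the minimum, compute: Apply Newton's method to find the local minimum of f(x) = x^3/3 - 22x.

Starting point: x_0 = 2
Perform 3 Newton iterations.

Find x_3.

f(x) = x^3/3 - 22x
f'(x) = x^2 - 22, f''(x) = 2x
Newton update: x_{n+1} = x_n - (x_n^2 - 22)/(2*x_n)
Step 1: x_0 = 2, f'=-18, f''=4, x_1 = 13/2
Step 2: x_1 = 13/2, f'=81/4, f''=13, x_2 = 257/52
Step 3: x_2 = 257/52, f'=6561/2704, f''=257/26, x_3 = 125537/26728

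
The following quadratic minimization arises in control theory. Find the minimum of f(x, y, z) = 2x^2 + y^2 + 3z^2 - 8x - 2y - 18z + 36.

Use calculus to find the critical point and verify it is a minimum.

f(x,y,z) = 2x^2 + y^2 + 3z^2 - 8x - 2y - 18z + 36
df/dx = 4x + (-8) = 0 => x = 2
df/dy = 2y + (-2) = 0 => y = 1
df/dz = 6z + (-18) = 0 => z = 3
f(2,1,3) = 2*(2)^2 + 1*(1)^2 + 3*(3)^2 + -8*(2) + -2*(1) + -18*(3) + 36 = 0
Hessian is diagonal with entries 4, 2, 6 > 0, confirmed minimum.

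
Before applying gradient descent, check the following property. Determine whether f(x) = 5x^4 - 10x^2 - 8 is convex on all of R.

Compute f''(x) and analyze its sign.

f(x) = 5x^4 - 10x^2 - 8
f'(x) = 20x^3 + -20x
f''(x) = 60x^2 + -20
f''(0) = -20 < 0, so not convex near x = 0
Therefore, f is not globally convex on R.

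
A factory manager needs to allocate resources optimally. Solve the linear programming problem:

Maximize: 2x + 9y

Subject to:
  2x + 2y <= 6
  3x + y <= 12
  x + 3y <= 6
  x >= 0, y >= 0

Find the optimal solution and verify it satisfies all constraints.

Feasible vertices: (0, 0), (0, 2), (3/2, 3/2), (3, 0)
Objective 2x + 9y at each vertex:
  (0, 0): 0
  (0, 2): 18
  (3/2, 3/2): 33/2
  (3, 0): 6
Maximum is 18 at (0, 2).
Verify constraints at (x, y) = (0, 2):
  2*0 + 2*2 = 4 <= 6
  3*0 + 1*2 = 2 <= 12
  1*0 + 3*2 = 6 <= 6 (active)
  x = 0 >= 0, y = 2 >= 0. All constraints satisfied.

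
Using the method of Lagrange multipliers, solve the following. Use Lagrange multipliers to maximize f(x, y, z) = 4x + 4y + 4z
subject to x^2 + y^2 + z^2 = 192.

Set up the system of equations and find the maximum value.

Lagrange conditions: 4 = 2*lambda*x, 4 = 2*lambda*y, 4 = 2*lambda*z
So x:4 = y:4 = z:4, i.e. x = 4t, y = 4t, z = 4t
Constraint: t^2*(4^2 + 4^2 + 4^2) = 192
  t^2 * 48 = 192  =>  t = sqrt(4)
Maximum = 4*4t + 4*4t + 4*4t = 48*sqrt(4) = 96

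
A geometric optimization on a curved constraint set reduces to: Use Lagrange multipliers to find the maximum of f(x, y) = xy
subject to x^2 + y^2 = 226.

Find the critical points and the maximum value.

Lagrange conditions: y = 2*lambda*x and x = 2*lambda*y
If x = 0 then y = 0, violating the constraint, so x, y != 0.
Dividing: y/x = x/y => x^2 = y^2 => y = x or y = -x
Constraint: 2x^2 = 226 => x^2 = 113 => x = +/-sqrt(113)
Critical points: (sqrt(113), sqrt(113)), (-sqrt(113), -sqrt(113)), (sqrt(113), -sqrt(113)), (-sqrt(113), sqrt(113))
  y = x:  xy = x^2 = 113  at (sqrt(113), sqrt(113)) and (-sqrt(113), -sqrt(113))
  y = -x: xy = -x^2 = -113 at (sqrt(113), -sqrt(113)) and (-sqrt(113), sqrt(113))
Maximum xy = 113 at (sqrt(113), sqrt(113)) and (-sqrt(113), -sqrt(113))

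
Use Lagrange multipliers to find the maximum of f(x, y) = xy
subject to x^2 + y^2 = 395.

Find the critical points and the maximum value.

Lagrange conditions: y = 2*lambda*x and x = 2*lambda*y
If x = 0 then y = 0, violating the constraint, so x, y != 0.
Dividing: y/x = x/y => x^2 = y^2 => y = x or y = -x
Constraint: 2x^2 = 395 => x^2 = 395/2 => x = +/-sqrt(395/2)
Critical points: (sqrt(395/2), sqrt(395/2)), (-sqrt(395/2), -sqrt(395/2)), (sqrt(395/2), -sqrt(395/2)), (-sqrt(395/2), sqrt(395/2))
  y = x:  xy = x^2 = 395/2  at (sqrt(395/2), sqrt(395/2)) and (-sqrt(395/2), -sqrt(395/2))
  y = -x: xy = -x^2 = -395/2 at (sqrt(395/2), -sqrt(395/2)) and (-sqrt(395/2), sqrt(395/2))
Maximum xy = 395/2 at (sqrt(395/2), sqrt(395/2)) and (-sqrt(395/2), -sqrt(395/2))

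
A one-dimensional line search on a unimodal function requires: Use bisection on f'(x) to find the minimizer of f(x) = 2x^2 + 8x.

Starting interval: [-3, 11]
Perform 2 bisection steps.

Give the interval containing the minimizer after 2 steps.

Finding critical point of f(x) = 2x^2 + 8x using bisection on f'(x) = 4x + 8.
f'(x) = 0 when x = -2.
Starting interval: [-3, 11]
Step 1: mid = 4, f'(mid) = 24, new interval = [-3, 4]
Step 2: mid = 1/2, f'(mid) = 10, new interval = [-3, 1/2]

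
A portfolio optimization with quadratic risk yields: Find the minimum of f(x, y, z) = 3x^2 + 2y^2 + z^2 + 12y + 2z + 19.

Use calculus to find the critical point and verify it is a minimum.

f(x,y,z) = 3x^2 + 2y^2 + z^2 + 12y + 2z + 19
df/dx = 6x + (0) = 0 => x = 0
df/dy = 4y + (12) = 0 => y = -3
df/dz = 2z + (2) = 0 => z = -1
f(0,-3,-1) = 3*(0)^2 + 2*(-3)^2 + 1*(-1)^2 + 12*(-3) + 2*(-1) + 19 = 0
Hessian is diagonal with entries 6, 4, 2 > 0, confirmed minimum.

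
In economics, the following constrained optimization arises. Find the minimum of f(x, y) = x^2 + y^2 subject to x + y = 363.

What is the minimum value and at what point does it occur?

Substitute y = 363 - x into f(x,y) = x^2 + y^2:
g(x) = x^2 + (363 - x)^2 = 2x^2 - 726x + 131769
g'(x) = 4x - 726 = 0  =>  x = 363/2
y = 363 - 363/2 = 363/2
Minimum value = (363/2)^2 + (363/2)^2 = 131769/2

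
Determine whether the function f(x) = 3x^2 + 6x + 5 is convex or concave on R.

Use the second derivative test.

f(x) = 3x^2 + 6x + 5
f'(x) = 6x + 6
f''(x) = 6
Since f''(x) = 6 > 0 for all x, f is convex on R.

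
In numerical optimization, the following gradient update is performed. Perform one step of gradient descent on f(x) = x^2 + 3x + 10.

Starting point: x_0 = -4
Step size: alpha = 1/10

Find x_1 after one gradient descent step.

f(x) = x^2 + 3x + 10
f'(x) = 2x + 3
f'(-4) = 2*-4 + (3) = -5
x_1 = x_0 - alpha * f'(x_0) = -4 - 1/10 * -5 = -7/2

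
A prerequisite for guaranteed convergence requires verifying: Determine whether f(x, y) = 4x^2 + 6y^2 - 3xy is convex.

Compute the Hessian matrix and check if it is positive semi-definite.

f(x,y) = 4x^2 + 6y^2 - 3xy
Hessian H = [[8, -3], [-3, 12]]
trace(H) = 20, det(H) = 87
Eigenvalues: (20 +/- sqrt(52)) / 2 = 13.61, 6.394
Since both eigenvalues > 0, f is convex.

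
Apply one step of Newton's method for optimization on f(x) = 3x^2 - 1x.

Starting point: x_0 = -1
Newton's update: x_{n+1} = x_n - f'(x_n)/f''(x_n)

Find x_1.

f(x) = 3x^2 - 1x
f'(x) = 6x + (-1), f''(x) = 6
Newton step: x_1 = x_0 - f'(x_0)/f''(x_0)
f'(-1) = -7
x_1 = -1 - -7/6 = 1/6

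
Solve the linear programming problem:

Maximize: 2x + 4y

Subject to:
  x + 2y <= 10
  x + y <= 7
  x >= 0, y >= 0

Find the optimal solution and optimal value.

Feasible vertices: (0, 0), (0, 5), (4, 3), (7, 0)
Objective 2x + 4y at each:
  (0, 0): 0
  (0, 5): 20
  (4, 3): 20
  (7, 0): 14
Maximum is 20 at (0, 5).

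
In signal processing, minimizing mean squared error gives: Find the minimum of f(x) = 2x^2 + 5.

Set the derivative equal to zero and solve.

f(x) = 2x^2 + 5
f'(x) = 4x + (0) = 0
x = 0/4 = 0
f(0) = 5
Since f''(x) = 4 > 0, this is a minimum.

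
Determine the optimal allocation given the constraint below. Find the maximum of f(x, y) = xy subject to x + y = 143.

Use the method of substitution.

Substitute y = 143 - x into f(x,y) = xy:
g(x) = x(143 - x) = 143x - x^2
g'(x) = 143 - 2x = 0  =>  x = 143/2
y = 143 - 143/2 = 143/2
Maximum value = (143/2) * (143/2) = 20449/4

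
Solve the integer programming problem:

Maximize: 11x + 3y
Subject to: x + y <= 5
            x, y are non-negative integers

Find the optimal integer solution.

Objective: 11x + 3y, constraint: x + y <= 5
Coefficient of x is 11 >= coefficient of y is 3, so allocate the entire budget to x.
Optimal: x = 5, y = 0, value = 55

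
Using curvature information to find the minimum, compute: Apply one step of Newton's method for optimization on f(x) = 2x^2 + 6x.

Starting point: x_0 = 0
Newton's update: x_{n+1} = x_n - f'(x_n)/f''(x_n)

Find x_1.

f(x) = 2x^2 + 6x
f'(x) = 4x + (6), f''(x) = 4
Newton step: x_1 = x_0 - f'(x_0)/f''(x_0)
f'(0) = 6
x_1 = 0 - 6/4 = -3/2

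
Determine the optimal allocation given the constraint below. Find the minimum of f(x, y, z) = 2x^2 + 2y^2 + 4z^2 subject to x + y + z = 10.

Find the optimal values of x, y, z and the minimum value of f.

Using Lagrange multipliers on f = 2x^2 + 2y^2 + 4z^2 with constraint x + y + z = 10:
Conditions: 2*2*x = lambda, 2*2*y = lambda, 2*4*z = lambda
So x = lambda/4, y = lambda/4, z = lambda/8
Substituting into constraint: lambda * (5/8) = 10
lambda = 16
x = 4, y = 4, z = 2
Minimum value = 80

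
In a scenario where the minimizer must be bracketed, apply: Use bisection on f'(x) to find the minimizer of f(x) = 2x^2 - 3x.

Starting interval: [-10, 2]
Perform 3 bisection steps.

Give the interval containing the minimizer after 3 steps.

Finding critical point of f(x) = 2x^2 - 3x using bisection on f'(x) = 4x + -3.
f'(x) = 0 when x = 3/4.
Starting interval: [-10, 2]
Step 1: mid = -4, f'(mid) = -19, new interval = [-4, 2]
Step 2: mid = -1, f'(mid) = -7, new interval = [-1, 2]
Step 3: mid = 1/2, f'(mid) = -1, new interval = [1/2, 2]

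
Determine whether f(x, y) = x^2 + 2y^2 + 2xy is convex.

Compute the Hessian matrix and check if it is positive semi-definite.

f(x,y) = x^2 + 2y^2 + 2xy
Hessian H = [[2, 2], [2, 4]]
trace(H) = 6, det(H) = 4
Eigenvalues: (6 +/- sqrt(20)) / 2 = 5.236, 0.7639
Since both eigenvalues > 0, f is convex.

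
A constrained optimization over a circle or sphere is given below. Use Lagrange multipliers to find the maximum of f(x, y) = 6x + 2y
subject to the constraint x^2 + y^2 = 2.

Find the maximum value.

Set up Lagrange conditions: grad f = lambda * grad g
  6 = 2*lambda*x
  2 = 2*lambda*y
From these: x/y = 6/2, so x = 6t, y = 2t for some t.
Substitute into constraint: (6t)^2 + (2t)^2 = 2
  t^2 * 40 = 2
  t = sqrt(2/40)
Maximum = 6*x + 2*y = (6^2 + 2^2)*t = 40 * sqrt(2/40) = sqrt(80)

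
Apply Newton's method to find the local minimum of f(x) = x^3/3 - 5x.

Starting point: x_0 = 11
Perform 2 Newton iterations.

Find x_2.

f(x) = x^3/3 - 5x
f'(x) = x^2 - 5, f''(x) = 2x
Newton update: x_{n+1} = x_n - (x_n^2 - 5)/(2*x_n)
Step 1: x_0 = 11, f'=116, f''=22, x_1 = 63/11
Step 2: x_1 = 63/11, f'=3364/121, f''=126/11, x_2 = 2287/693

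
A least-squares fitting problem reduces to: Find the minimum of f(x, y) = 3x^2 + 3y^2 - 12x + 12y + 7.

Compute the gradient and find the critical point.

f(x,y) = 3x^2 + 3y^2 - 12x + 12y + 7
df/dx = 6x + (-12) = 0  =>  x = 2
df/dy = 6y + (12) = 0  =>  y = -2
f(2, -2) = 3*(2)^2 + 3*(-2)^2 + -12*(2) + 12*(-2) + 7 = -17
Hessian is diagonal with entries 6, 6 > 0, so this is a minimum.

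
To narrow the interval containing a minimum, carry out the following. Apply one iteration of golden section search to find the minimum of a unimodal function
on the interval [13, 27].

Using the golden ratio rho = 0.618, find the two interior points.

Golden section search on [13, 27].
Golden ratio rho = 0.618 (approx).
Interior points:
  x_1 = 13 + (1-0.618)*14 = 18.3480
  x_2 = 13 + 0.618*14 = 21.6520
Compare f(x_1) and f(x_2) to determine which subinterval to keep.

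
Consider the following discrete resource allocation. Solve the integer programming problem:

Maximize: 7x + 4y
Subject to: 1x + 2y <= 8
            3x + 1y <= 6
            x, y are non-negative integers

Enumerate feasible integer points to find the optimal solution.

Constraint 1: 1x + 2y <= 8
Constraint 2: 3x + 1y <= 6
Feasible x range (need y >= 0): 0 <= x <= min(8/1, 6/3) => x in {0, ..., 2}.
Enumerate feasible integer points row by row (the coefficient of y is 4 > 0, so for each x the largest feasible y gives the best value):
  x = 0: y <= min((8 - 1*0)/2, (6 - 3*0)/1) => y in {0, ..., 4}; best 7*0 + 4*4 = 16
  x = 1: y <= min((8 - 1*1)/2, (6 - 3*1)/1) => y in {0, ..., 3}; best 7*1 + 4*3 = 19
  x = 2: y <= min((8 - 1*2)/2, (6 - 3*2)/1) => y in {0}; best 7*2 + 4*0 = 14
The maximum 7x + 4y = 19 is achieved at x = 1, y = 3.
Check: 1*1 + 2*3 = 7 <= 8 and 3*1 + 1*3 = 6 <= 6.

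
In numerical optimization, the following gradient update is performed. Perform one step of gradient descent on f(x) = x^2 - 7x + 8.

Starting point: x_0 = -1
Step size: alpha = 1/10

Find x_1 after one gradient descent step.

f(x) = x^2 - 7x + 8
f'(x) = 2x - 7
f'(-1) = 2*-1 + (-7) = -9
x_1 = x_0 - alpha * f'(x_0) = -1 - 1/10 * -9 = -1/10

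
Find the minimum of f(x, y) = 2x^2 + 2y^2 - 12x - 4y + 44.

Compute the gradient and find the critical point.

f(x,y) = 2x^2 + 2y^2 - 12x - 4y + 44
df/dx = 4x + (-12) = 0  =>  x = 3
df/dy = 4y + (-4) = 0  =>  y = 1
f(3, 1) = 2*(3)^2 + 2*(1)^2 + -12*(3) + -4*(1) + 44 = 24
Hessian is diagonal with entries 4, 4 > 0, so this is a minimum.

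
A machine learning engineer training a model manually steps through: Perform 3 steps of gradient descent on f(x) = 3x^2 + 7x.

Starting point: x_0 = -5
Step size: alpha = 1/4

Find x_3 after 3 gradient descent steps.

f(x) = 3x^2 + 7x, f'(x) = 6x + (7)
Step 1: f'(-5) = -23, x_1 = -5 - 1/4 * -23 = 3/4
Step 2: f'(3/4) = 23/2, x_2 = 3/4 - 1/4 * 23/2 = -17/8
Step 3: f'(-17/8) = -23/4, x_3 = -17/8 - 1/4 * -23/4 = -11/16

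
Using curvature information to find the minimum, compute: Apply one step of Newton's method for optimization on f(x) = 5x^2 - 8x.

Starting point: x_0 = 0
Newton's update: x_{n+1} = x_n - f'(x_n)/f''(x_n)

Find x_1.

f(x) = 5x^2 - 8x
f'(x) = 10x + (-8), f''(x) = 10
Newton step: x_1 = x_0 - f'(x_0)/f''(x_0)
f'(0) = -8
x_1 = 0 - -8/10 = 4/5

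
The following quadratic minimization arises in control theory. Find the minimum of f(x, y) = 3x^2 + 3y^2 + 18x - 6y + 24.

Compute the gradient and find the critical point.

f(x,y) = 3x^2 + 3y^2 + 18x - 6y + 24
df/dx = 6x + (18) = 0  =>  x = -3
df/dy = 6y + (-6) = 0  =>  y = 1
f(-3, 1) = 3*(-3)^2 + 3*(1)^2 + 18*(-3) + -6*(1) + 24 = -6
Hessian is diagonal with entries 6, 6 > 0, so this is a minimum.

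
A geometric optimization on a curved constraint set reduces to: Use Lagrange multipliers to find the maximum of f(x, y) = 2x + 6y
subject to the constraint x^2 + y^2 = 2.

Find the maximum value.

Set up Lagrange conditions: grad f = lambda * grad g
  2 = 2*lambda*x
  6 = 2*lambda*y
From these: x/y = 2/6, so x = 2t, y = 6t for some t.
Substitute into constraint: (2t)^2 + (6t)^2 = 2
  t^2 * 40 = 2
  t = sqrt(2/40)
Maximum = 2*x + 6*y = (2^2 + 6^2)*t = 40 * sqrt(2/40) = sqrt(80)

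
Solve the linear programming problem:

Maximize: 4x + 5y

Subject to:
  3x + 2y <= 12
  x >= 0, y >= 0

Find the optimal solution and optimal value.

The feasible region has vertices at [(0, 0), (4, 0), (0, 6)].
Checking objective 4x + 5y at each vertex:
  (0, 0): 4*0 + 5*0 = 0
  (4, 0): 4*4 + 5*0 = 16
  (0, 6): 4*0 + 5*6 = 30
Maximum is 30 at (0, 6).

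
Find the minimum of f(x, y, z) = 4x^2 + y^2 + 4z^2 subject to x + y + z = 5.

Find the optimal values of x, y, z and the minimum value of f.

Using Lagrange multipliers on f = 4x^2 + y^2 + 4z^2 with constraint x + y + z = 5:
Conditions: 2*4*x = lambda, 2*1*y = lambda, 2*4*z = lambda
So x = lambda/8, y = lambda/2, z = lambda/8
Substituting into constraint: lambda * (3/4) = 5
lambda = 20/3
x = 5/6, y = 10/3, z = 5/6
Minimum value = 50/3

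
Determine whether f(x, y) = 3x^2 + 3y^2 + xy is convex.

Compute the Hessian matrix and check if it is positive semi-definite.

f(x,y) = 3x^2 + 3y^2 + xy
Hessian H = [[6, 1], [1, 6]]
trace(H) = 12, det(H) = 35
Eigenvalues: (12 +/- sqrt(4)) / 2 = 7, 5
Since both eigenvalues > 0, f is convex.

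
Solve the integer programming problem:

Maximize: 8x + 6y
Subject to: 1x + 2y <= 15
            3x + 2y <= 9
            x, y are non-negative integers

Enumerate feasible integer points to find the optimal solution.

Constraint 1: 1x + 2y <= 15
Constraint 2: 3x + 2y <= 9
Feasible x range (need y >= 0): 0 <= x <= min(15/1, 9/3) => x in {0, ..., 3}.
Enumerate feasible integer points row by row (the coefficient of y is 6 > 0, so for each x the largest feasible y gives the best value):
  x = 0: y <= min((15 - 1*0)/2, (9 - 3*0)/2) => y in {0, ..., 4}; best 8*0 + 6*4 = 24
  x = 1: y <= min((15 - 1*1)/2, (9 - 3*1)/2) => y in {0, ..., 3}; best 8*1 + 6*3 = 26
  x = 2: y <= min((15 - 1*2)/2, (9 - 3*2)/2) => y in {0, ..., 1}; best 8*2 + 6*1 = 22
  x = 3: y <= min((15 - 1*3)/2, (9 - 3*3)/2) => y in {0}; best 8*3 + 6*0 = 24
The maximum 8x + 6y = 26 is achieved at x = 1, y = 3.
Check: 1*1 + 2*3 = 7 <= 15 and 3*1 + 2*3 = 9 <= 9.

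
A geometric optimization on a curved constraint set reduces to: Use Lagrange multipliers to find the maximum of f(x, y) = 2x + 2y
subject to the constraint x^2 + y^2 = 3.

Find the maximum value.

Set up Lagrange conditions: grad f = lambda * grad g
  2 = 2*lambda*x
  2 = 2*lambda*y
From these: x/y = 2/2, so x = 2t, y = 2t for some t.
Substitute into constraint: (2t)^2 + (2t)^2 = 3
  t^2 * 8 = 3
  t = sqrt(3/8)
Maximum = 2*x + 2*y = (2^2 + 2^2)*t = 8 * sqrt(3/8) = sqrt(24)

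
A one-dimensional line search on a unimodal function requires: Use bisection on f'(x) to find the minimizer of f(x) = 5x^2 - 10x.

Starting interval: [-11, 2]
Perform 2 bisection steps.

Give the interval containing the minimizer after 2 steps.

Finding critical point of f(x) = 5x^2 - 10x using bisection on f'(x) = 10x + -10.
f'(x) = 0 when x = 1.
Starting interval: [-11, 2]
Step 1: mid = -9/2, f'(mid) = -55, new interval = [-9/2, 2]
Step 2: mid = -5/4, f'(mid) = -45/2, new interval = [-5/4, 2]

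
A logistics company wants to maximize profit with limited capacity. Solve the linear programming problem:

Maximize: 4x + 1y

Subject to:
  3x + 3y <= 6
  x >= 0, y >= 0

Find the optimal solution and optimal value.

The feasible region has vertices at [(0, 0), (2, 0), (0, 2)].
Checking objective 4x + 1y at each vertex:
  (0, 0): 4*0 + 1*0 = 0
  (2, 0): 4*2 + 1*0 = 8
  (0, 2): 4*0 + 1*2 = 2
Maximum is 8 at (2, 0).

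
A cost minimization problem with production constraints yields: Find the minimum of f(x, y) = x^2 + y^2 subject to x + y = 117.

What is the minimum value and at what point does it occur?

Substitute y = 117 - x into f(x,y) = x^2 + y^2:
g(x) = x^2 + (117 - x)^2 = 2x^2 - 234x + 13689
g'(x) = 4x - 234 = 0  =>  x = 117/2
y = 117 - 117/2 = 117/2
Minimum value = (117/2)^2 + (117/2)^2 = 13689/2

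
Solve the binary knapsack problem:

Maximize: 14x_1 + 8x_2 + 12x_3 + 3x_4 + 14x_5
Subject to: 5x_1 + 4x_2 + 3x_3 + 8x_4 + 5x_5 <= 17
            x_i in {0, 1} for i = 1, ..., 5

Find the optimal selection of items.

Items: item 1 (v=14, w=5), item 2 (v=8, w=4), item 3 (v=12, w=3), item 4 (v=3, w=8), item 5 (v=14, w=5)
Capacity: 17
Checking all 32 subsets (w = total weight, v = total value):
  {}: w = 0, v = 0
  {1}: w = 5, v = 14
  {2}: w = 4, v = 8
  {3}: w = 3, v = 12
  {4}: w = 8, v = 3
  {5}: w = 5, v = 14
  {1, 2}: w = 9, v = 22
  {1, 3}: w = 8, v = 26
  {1, 4}: w = 13, v = 17
  {1, 5}: w = 10, v = 28
  {2, 3}: w = 7, v = 20
  {2, 4}: w = 12, v = 11
  {2, 5}: w = 9, v = 22
  {3, 4}: w = 11, v = 15
  {3, 5}: w = 8, v = 26
  {4, 5}: w = 13, v = 17
  {1, 2, 3}: w = 12, v = 34
  {1, 2, 4}: w = 17, v = 25
  {1, 2, 5}: w = 14, v = 36
  {1, 3, 4}: w = 16, v = 29
  {1, 3, 5}: w = 13, v = 40
  {1, 4, 5}: w = 18 > 17, infeasible
  {2, 3, 4}: w = 15, v = 23
  {2, 3, 5}: w = 12, v = 34
  {2, 4, 5}: w = 17, v = 25
  {3, 4, 5}: w = 16, v = 29
  {1, 2, 3, 4}: w = 20 > 17, infeasible
  {1, 2, 3, 5}: w = 17, v = 48
  {1, 2, 4, 5}: w = 22 > 17, infeasible
  {1, 3, 4, 5}: w = 21 > 17, infeasible
  {2, 3, 4, 5}: w = 20 > 17, infeasible
  {1, 2, 3, 4, 5}: w = 25 > 17, infeasible
Best feasible subset: items [1, 2, 3, 5]
Total weight: 17 <= 17, total value: 48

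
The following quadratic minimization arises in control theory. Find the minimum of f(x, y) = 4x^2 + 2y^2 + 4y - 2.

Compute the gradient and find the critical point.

f(x,y) = 4x^2 + 2y^2 + 4y - 2
df/dx = 8x + (0) = 0  =>  x = 0
df/dy = 4y + (4) = 0  =>  y = -1
f(0, -1) = 4*(0)^2 + 2*(-1)^2 + 4*(-1) + -2 = -4
Hessian is diagonal with entries 8, 4 > 0, so this is a minimum.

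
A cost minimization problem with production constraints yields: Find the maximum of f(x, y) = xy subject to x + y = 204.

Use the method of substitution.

Substitute y = 204 - x into f(x,y) = xy:
g(x) = x(204 - x) = 204x - x^2
g'(x) = 204 - 2x = 0  =>  x = 102
y = 204 - 102 = 102
Maximum value = 102 * 102 = 10404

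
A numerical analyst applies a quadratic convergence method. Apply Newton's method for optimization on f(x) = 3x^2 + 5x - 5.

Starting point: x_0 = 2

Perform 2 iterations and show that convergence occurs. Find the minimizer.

f(x) = 3x^2 + 5x - 5, f'(x) = 6x + (5), f''(x) = 6
Step 1: f'(2) = 17, x_1 = 2 - 17/6 = -5/6
Step 2: f'(-5/6) = 0, x_2 = -5/6 (converged)
Newton's method converges in 1 step for quadratics.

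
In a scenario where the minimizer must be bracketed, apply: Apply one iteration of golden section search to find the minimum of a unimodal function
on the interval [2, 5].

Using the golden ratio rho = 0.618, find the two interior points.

Golden section search on [2, 5].
Golden ratio rho = 0.618 (approx).
Interior points:
  x_1 = 2 + (1-0.618)*3 = 3.1460
  x_2 = 2 + 0.618*3 = 3.8540
Compare f(x_1) and f(x_2) to determine which subinterval to keep.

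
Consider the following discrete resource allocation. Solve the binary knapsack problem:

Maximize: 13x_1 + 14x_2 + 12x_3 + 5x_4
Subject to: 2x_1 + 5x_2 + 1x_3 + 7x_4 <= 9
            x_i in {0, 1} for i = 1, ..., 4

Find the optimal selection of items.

Items: item 1 (v=13, w=2), item 2 (v=14, w=5), item 3 (v=12, w=1), item 4 (v=5, w=7)
Capacity: 9
Checking all 16 subsets (w = total weight, v = total value):
  {}: w = 0, v = 0
  {1}: w = 2, v = 13
  {2}: w = 5, v = 14
  {3}: w = 1, v = 12
  {4}: w = 7, v = 5
  {1, 2}: w = 7, v = 27
  {1, 3}: w = 3, v = 25
  {1, 4}: w = 9, v = 18
  {2, 3}: w = 6, v = 26
  {2, 4}: w = 12 > 9, infeasible
  {3, 4}: w = 8, v = 17
  {1, 2, 3}: w = 8, v = 39
  {1, 2, 4}: w = 14 > 9, infeasible
  {1, 3, 4}: w = 10 > 9, infeasible
  {2, 3, 4}: w = 13 > 9, infeasible
  {1, 2, 3, 4}: w = 15 > 9, infeasible
Best feasible subset: items [1, 2, 3]
Total weight: 8 <= 9, total value: 39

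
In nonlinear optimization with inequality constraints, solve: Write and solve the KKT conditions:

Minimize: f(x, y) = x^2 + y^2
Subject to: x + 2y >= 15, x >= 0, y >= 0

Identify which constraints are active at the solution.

KKT conditions for min x^2 + y^2 s.t. 1x + 2y >= 15, x >= 0, y >= 0:
Stationarity: 2x = mu*1 + mu_x, 2y = mu*2 + mu_y, with mu, mu_x, mu_y >= 0
Complementary slackness: mu*(x + 2y - 15) = 0, mu_x*x = 0, mu_y*y = 0
(0, 0) is infeasible (1*0 + 2*0 < 15), so if mu = 0 stationarity would force x = mu_x/2 >= 0, y = mu_y/2 >= 0 with mu_x*x = mu_y*y = 0, i.e. x = y = 0: contradiction. Hence mu > 0 and x + 2y = 15 is active.
Try x > 0, y > 0 (so mu_x = mu_y = 0): x = 1*mu/2, y = 2*mu/2
Substitute: 1*(1*mu/2) + 2*(2*mu/2) = 15
  mu*5/2 = 15 => mu = 6
x* = 3 > 0, y* = 6 > 0, consistent with mu_x = mu_y = 0.
f is convex and the constraints are linear, so this KKT point is the global minimum.
f* = 45
Active constraints: x + 2y >= 15 (holds with equality, mu = 6 > 0); x >= 0 and y >= 0 are inactive (mu_x = mu_y = 0).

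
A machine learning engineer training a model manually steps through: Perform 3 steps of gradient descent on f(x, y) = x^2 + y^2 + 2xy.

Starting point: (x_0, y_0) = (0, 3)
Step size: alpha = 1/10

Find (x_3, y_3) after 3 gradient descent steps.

f(x,y) = x^2 + y^2 + 2xy
grad_x = 2x + 2y, grad_y = 2y + 2x
Step 1: grad = (6, 6), (-3/5, 12/5)
Step 2: grad = (18/5, 18/5), (-24/25, 51/25)
Step 3: grad = (54/25, 54/25), (-147/125, 228/125)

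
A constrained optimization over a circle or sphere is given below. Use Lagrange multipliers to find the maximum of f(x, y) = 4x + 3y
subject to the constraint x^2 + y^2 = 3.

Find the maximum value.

Set up Lagrange conditions: grad f = lambda * grad g
  4 = 2*lambda*x
  3 = 2*lambda*y
From these: x/y = 4/3, so x = 4t, y = 3t for some t.
Substitute into constraint: (4t)^2 + (3t)^2 = 3
  t^2 * 25 = 3
  t = sqrt(3/25)
Maximum = 4*x + 3*y = (4^2 + 3^2)*t = 25 * sqrt(3/25) = sqrt(75)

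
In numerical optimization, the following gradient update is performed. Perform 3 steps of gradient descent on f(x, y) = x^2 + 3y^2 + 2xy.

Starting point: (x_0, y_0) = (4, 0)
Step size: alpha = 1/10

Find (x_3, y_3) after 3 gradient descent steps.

f(x,y) = x^2 + 3y^2 + 2xy
grad_x = 2x + 2y, grad_y = 6y + 2x
Step 1: grad = (8, 8), (16/5, -4/5)
Step 2: grad = (24/5, 8/5), (68/25, -24/25)
Step 3: grad = (88/25, -8/25), (296/125, -116/125)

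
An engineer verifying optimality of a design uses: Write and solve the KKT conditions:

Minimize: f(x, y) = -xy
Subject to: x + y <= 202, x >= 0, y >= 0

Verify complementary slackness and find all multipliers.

Problem: min -xy s.t. x + y <= 202 (multiplier lambda), x >= 0 (mu_x), y >= 0 (mu_y)
KKT stationarity: -y + lambda - mu_x = 0, -x + lambda - mu_y = 0, with lambda, mu_x, mu_y >= 0
Complementary slackness: lambda*(x + y - 202) = 0, mu_x*x = 0, mu_y*y = 0
If lambda = 0: y = -mu_x <= 0 and x = -mu_y <= 0 force x = y = 0 with f = 0; but x = y = 101 is feasible with f = -10201 < 0, so this is not the minimum. Hence lambda > 0 and x + y = 202.
Try x > 0, y > 0 (so mu_x = mu_y = 0): y = lambda, x = lambda => x = y = lambda
x + y = 202 => 2*lambda = 202 => lambda = 101
x* = y* = 101 > 0, consistent with mu_x = mu_y = 0.
(Any feasible point with x = 0 or y = 0 has f = 0 > -10201, so the minimum is not on those boundaries.)
min(-xy) = -10201 (i.e. max xy = 10201)
Multipliers: lambda = 101, mu_x = 0, mu_y = 0
Complementary slackness: lambda*(x + y - 202) = 101*(101 + 101 - 202) = 0, mu_x*x = 0*101 = 0, mu_y*y = 0*101 = 0. Satisfied.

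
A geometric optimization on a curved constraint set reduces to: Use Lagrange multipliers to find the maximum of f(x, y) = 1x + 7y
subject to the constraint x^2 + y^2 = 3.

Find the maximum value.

Set up Lagrange conditions: grad f = lambda * grad g
  1 = 2*lambda*x
  7 = 2*lambda*y
From these: x/y = 1/7, so x = 1t, y = 7t for some t.
Substitute into constraint: (1t)^2 + (7t)^2 = 3
  t^2 * 50 = 3
  t = sqrt(3/50)
Maximum = 1*x + 7*y = (1^2 + 7^2)*t = 50 * sqrt(3/50) = sqrt(150)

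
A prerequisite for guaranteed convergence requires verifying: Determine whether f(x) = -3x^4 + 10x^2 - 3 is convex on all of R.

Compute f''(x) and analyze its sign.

f(x) = -3x^4 + 10x^2 - 3
f'(x) = -12x^3 + 20x
f''(x) = -36x^2 + 20
f''(x) = -36x^2 + 20 -> -inf as |x| -> inf
Therefore, f is not globally convex on R.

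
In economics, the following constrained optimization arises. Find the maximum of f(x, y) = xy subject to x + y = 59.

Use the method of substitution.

Substitute y = 59 - x into f(x,y) = xy:
g(x) = x(59 - x) = 59x - x^2
g'(x) = 59 - 2x = 0  =>  x = 59/2
y = 59 - 59/2 = 59/2
Maximum value = (59/2) * (59/2) = 3481/4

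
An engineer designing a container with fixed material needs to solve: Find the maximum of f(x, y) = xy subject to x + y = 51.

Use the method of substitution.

Substitute y = 51 - x into f(x,y) = xy:
g(x) = x(51 - x) = 51x - x^2
g'(x) = 51 - 2x = 0  =>  x = 51/2
y = 51 - 51/2 = 51/2
Maximum value = (51/2) * (51/2) = 2601/4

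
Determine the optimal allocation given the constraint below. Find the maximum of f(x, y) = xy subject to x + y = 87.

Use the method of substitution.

Substitute y = 87 - x into f(x,y) = xy:
g(x) = x(87 - x) = 87x - x^2
g'(x) = 87 - 2x = 0  =>  x = 87/2
y = 87 - 87/2 = 87/2
Maximum value = (87/2) * (87/2) = 7569/4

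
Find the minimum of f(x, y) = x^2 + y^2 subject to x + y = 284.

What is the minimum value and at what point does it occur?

Substitute y = 284 - x into f(x,y) = x^2 + y^2:
g(x) = x^2 + (284 - x)^2 = 2x^2 - 568x + 80656
g'(x) = 4x - 568 = 0  =>  x = 142
y = 284 - 142 = 142
Minimum value = 142^2 + 142^2 = 40328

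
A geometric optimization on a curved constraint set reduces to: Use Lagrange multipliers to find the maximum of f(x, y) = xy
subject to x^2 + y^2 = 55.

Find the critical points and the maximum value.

Lagrange conditions: y = 2*lambda*x and x = 2*lambda*y
If x = 0 then y = 0, violating the constraint, so x, y != 0.
Dividing: y/x = x/y => x^2 = y^2 => y = x or y = -x
Constraint: 2x^2 = 55 => x^2 = 55/2 => x = +/-sqrt(55/2)
Critical points: (sqrt(55/2), sqrt(55/2)), (-sqrt(55/2), -sqrt(55/2)), (sqrt(55/2), -sqrt(55/2)), (-sqrt(55/2), sqrt(55/2))
  y = x:  xy = x^2 = 55/2  at (sqrt(55/2), sqrt(55/2)) and (-sqrt(55/2), -sqrt(55/2))
  y = -x: xy = -x^2 = -55/2 at (sqrt(55/2), -sqrt(55/2)) and (-sqrt(55/2), sqrt(55/2))
Maximum xy = 55/2 at (sqrt(55/2), sqrt(55/2)) and (-sqrt(55/2), -sqrt(55/2))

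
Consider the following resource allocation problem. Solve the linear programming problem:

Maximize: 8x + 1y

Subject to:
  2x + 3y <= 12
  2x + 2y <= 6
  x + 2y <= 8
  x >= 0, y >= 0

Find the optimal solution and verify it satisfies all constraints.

Feasible vertices: (0, 0), (0, 3), (3, 0)
Objective 8x + 1y at each vertex:
  (0, 0): 0
  (0, 3): 3
  (3, 0): 24
Maximum is 24 at (3, 0).
Verify constraints at (x, y) = (3, 0):
  2*3 + 3*0 = 6 <= 12
  2*3 + 2*0 = 6 <= 6 (active)
  1*3 + 2*0 = 3 <= 8
  x = 3 >= 0, y = 0 >= 0. All constraints satisfied.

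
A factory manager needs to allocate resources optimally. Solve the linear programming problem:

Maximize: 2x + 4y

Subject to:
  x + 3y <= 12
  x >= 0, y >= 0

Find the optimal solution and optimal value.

The feasible region has vertices at [(0, 0), (12, 0), (0, 4)].
Checking objective 2x + 4y at each vertex:
  (0, 0): 2*0 + 4*0 = 0
  (12, 0): 2*12 + 4*0 = 24
  (0, 4): 2*0 + 4*4 = 16
Maximum is 24 at (12, 0).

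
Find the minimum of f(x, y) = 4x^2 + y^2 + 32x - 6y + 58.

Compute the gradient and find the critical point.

f(x,y) = 4x^2 + y^2 + 32x - 6y + 58
df/dx = 8x + (32) = 0  =>  x = -4
df/dy = 2y + (-6) = 0  =>  y = 3
f(-4, 3) = 4*(-4)^2 + 1*(3)^2 + 32*(-4) + -6*(3) + 58 = -15
Hessian is diagonal with entries 8, 2 > 0, so this is a minimum.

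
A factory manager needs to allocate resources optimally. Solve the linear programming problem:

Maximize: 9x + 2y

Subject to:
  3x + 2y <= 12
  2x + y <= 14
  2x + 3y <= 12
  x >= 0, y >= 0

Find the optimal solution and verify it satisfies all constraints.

Feasible vertices: (0, 0), (0, 4), (12/5, 12/5), (4, 0)
Objective 9x + 2y at each vertex:
  (0, 0): 0
  (0, 4): 8
  (12/5, 12/5): 132/5
  (4, 0): 36
Maximum is 36 at (4, 0).
Verify constraints at (x, y) = (4, 0):
  3*4 + 2*0 = 12 <= 12 (active)
  2*4 + 1*0 = 8 <= 14
  2*4 + 3*0 = 8 <= 12
  x = 4 >= 0, y = 0 >= 0. All constraints satisfied.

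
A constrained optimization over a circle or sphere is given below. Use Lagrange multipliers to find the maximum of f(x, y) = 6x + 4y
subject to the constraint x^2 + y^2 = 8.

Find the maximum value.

Set up Lagrange conditions: grad f = lambda * grad g
  6 = 2*lambda*x
  4 = 2*lambda*y
From these: x/y = 6/4, so x = 6t, y = 4t for some t.
Substitute into constraint: (6t)^2 + (4t)^2 = 8
  t^2 * 52 = 8
  t = sqrt(8/52)
Maximum = 6*x + 4*y = (6^2 + 4^2)*t = 52 * sqrt(8/52) = sqrt(416)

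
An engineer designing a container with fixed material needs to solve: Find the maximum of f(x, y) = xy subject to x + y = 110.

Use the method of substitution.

Substitute y = 110 - x into f(x,y) = xy:
g(x) = x(110 - x) = 110x - x^2
g'(x) = 110 - 2x = 0  =>  x = 55
y = 110 - 55 = 55
Maximum value = 55 * 55 = 3025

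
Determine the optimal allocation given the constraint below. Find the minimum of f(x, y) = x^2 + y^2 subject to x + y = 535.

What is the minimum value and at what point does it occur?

Substitute y = 535 - x into f(x,y) = x^2 + y^2:
g(x) = x^2 + (535 - x)^2 = 2x^2 - 1070x + 286225
g'(x) = 4x - 1070 = 0  =>  x = 535/2
y = 535 - 535/2 = 535/2
Minimum value = (535/2)^2 + (535/2)^2 = 286225/2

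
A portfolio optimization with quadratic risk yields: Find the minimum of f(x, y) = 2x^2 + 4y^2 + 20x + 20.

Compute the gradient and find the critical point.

f(x,y) = 2x^2 + 4y^2 + 20x + 20
df/dx = 4x + (20) = 0  =>  x = -5
df/dy = 8y + (0) = 0  =>  y = 0
f(-5, 0) = 2*(-5)^2 + 4*(0)^2 + 20*(-5) + 20 = -30
Hessian is diagonal with entries 4, 8 > 0, so this is a minimum.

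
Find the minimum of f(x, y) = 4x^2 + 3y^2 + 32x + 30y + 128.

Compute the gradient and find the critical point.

f(x,y) = 4x^2 + 3y^2 + 32x + 30y + 128
df/dx = 8x + (32) = 0  =>  x = -4
df/dy = 6y + (30) = 0  =>  y = -5
f(-4, -5) = 4*(-4)^2 + 3*(-5)^2 + 32*(-4) + 30*(-5) + 128 = -11
Hessian is diagonal with entries 8, 6 > 0, so this is a minimum.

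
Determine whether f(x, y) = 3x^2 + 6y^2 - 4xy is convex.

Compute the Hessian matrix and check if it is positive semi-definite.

f(x,y) = 3x^2 + 6y^2 - 4xy
Hessian H = [[6, -4], [-4, 12]]
trace(H) = 18, det(H) = 56
Eigenvalues: (18 +/- sqrt(100)) / 2 = 14, 4
Since both eigenvalues > 0, f is convex.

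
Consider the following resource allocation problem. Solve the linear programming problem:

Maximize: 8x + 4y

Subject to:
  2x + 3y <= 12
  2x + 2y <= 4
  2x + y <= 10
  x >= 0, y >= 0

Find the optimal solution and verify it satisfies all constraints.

Feasible vertices: (0, 0), (0, 2), (2, 0)
Objective 8x + 4y at each vertex:
  (0, 0): 0
  (0, 2): 8
  (2, 0): 16
Maximum is 16 at (2, 0).
Verify constraints at (x, y) = (2, 0):
  2*2 + 3*0 = 4 <= 12
  2*2 + 2*0 = 4 <= 4 (active)
  2*2 + 1*0 = 4 <= 10
  x = 2 >= 0, y = 0 >= 0. All constraints satisfied.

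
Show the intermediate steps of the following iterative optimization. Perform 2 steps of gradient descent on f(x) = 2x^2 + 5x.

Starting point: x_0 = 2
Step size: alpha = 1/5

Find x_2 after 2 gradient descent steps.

f(x) = 2x^2 + 5x, f'(x) = 4x + (5)
Step 1: f'(2) = 13, x_1 = 2 - 1/5 * 13 = -3/5
Step 2: f'(-3/5) = 13/5, x_2 = -3/5 - 1/5 * 13/5 = -28/25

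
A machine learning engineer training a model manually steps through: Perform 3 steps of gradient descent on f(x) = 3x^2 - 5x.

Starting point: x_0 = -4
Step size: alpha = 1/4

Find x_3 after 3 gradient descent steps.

f(x) = 3x^2 - 5x, f'(x) = 6x + (-5)
Step 1: f'(-4) = -29, x_1 = -4 - 1/4 * -29 = 13/4
Step 2: f'(13/4) = 29/2, x_2 = 13/4 - 1/4 * 29/2 = -3/8
Step 3: f'(-3/8) = -29/4, x_3 = -3/8 - 1/4 * -29/4 = 23/16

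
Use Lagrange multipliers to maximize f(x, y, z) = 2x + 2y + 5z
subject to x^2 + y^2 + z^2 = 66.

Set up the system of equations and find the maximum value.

Lagrange conditions: 2 = 2*lambda*x, 2 = 2*lambda*y, 5 = 2*lambda*z
So x:2 = y:2 = z:5, i.e. x = 2t, y = 2t, z = 5t
Constraint: t^2*(2^2 + 2^2 + 5^2) = 66
  t^2 * 33 = 66  =>  t = sqrt(2)
Maximum = 2*2t + 2*2t + 5*5t = 33*sqrt(2) = sqrt(2178)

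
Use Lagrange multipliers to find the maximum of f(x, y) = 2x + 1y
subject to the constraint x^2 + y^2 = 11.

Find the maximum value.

Set up Lagrange conditions: grad f = lambda * grad g
  2 = 2*lambda*x
  1 = 2*lambda*y
From these: x/y = 2/1, so x = 2t, y = 1t for some t.
Substitute into constraint: (2t)^2 + (1t)^2 = 11
  t^2 * 5 = 11
  t = sqrt(11/5)
Maximum = 2*x + 1*y = (2^2 + 1^2)*t = 5 * sqrt(11/5) = sqrt(55)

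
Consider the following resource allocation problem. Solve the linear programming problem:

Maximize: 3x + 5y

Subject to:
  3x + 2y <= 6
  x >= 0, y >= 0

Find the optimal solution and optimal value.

The feasible region has vertices at [(0, 0), (2, 0), (0, 3)].
Checking objective 3x + 5y at each vertex:
  (0, 0): 3*0 + 5*0 = 0
  (2, 0): 3*2 + 5*0 = 6
  (0, 3): 3*0 + 5*3 = 15
Maximum is 15 at (0, 3).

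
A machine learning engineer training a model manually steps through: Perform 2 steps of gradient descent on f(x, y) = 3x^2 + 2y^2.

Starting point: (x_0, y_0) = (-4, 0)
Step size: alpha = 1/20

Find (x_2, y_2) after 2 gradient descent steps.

f(x,y) = 3x^2 + 2y^2
grad_x = 6x + 0y, grad_y = 4y + 0x
Step 1: grad = (-24, 0), (-14/5, 0)
Step 2: grad = (-84/5, 0), (-49/25, 0)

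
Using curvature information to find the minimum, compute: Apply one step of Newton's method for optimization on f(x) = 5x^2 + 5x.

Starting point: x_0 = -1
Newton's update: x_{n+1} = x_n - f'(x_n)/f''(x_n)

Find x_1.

f(x) = 5x^2 + 5x
f'(x) = 10x + (5), f''(x) = 10
Newton step: x_1 = x_0 - f'(x_0)/f''(x_0)
f'(-1) = -5
x_1 = -1 - -5/10 = -1/2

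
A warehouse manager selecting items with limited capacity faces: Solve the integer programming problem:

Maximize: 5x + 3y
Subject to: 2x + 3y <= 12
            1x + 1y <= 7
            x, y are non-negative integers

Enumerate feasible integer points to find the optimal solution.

Constraint 1: 2x + 3y <= 12
Constraint 2: 1x + 1y <= 7
Feasible x range (need y >= 0): 0 <= x <= min(12/2, 7/1) => x in {0, ..., 6}.
Enumerate feasible integer points row by row (the coefficient of y is 3 > 0, so for each x the largest feasible y gives the best value):
  x = 0: y <= min((12 - 2*0)/3, (7 - 1*0)/1) => y in {0, ..., 4}; best 5*0 + 3*4 = 12
  x = 1: y <= min((12 - 2*1)/3, (7 - 1*1)/1) => y in {0, ..., 3}; best 5*1 + 3*3 = 14
  x = 2: y <= min((12 - 2*2)/3, (7 - 1*2)/1) => y in {0, ..., 2}; best 5*2 + 3*2 = 16
  x = 3: y <= min((12 - 2*3)/3, (7 - 1*3)/1) => y in {0, ..., 2}; best 5*3 + 3*2 = 21
  x = 4: y <= min((12 - 2*4)/3, (7 - 1*4)/1) => y in {0, ..., 1}; best 5*4 + 3*1 = 23
  x = 5: y <= min((12 - 2*5)/3, (7 - 1*5)/1) => y in {0}; best 5*5 + 3*0 = 25
  x = 6: y <= min((12 - 2*6)/3, (7 - 1*6)/1) => y in {0}; best 5*6 + 3*0 = 30
The maximum 5x + 3y = 30 is achieved at x = 6, y = 0.
Check: 2*6 + 3*0 = 12 <= 12 and 1*6 + 1*0 = 6 <= 7.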